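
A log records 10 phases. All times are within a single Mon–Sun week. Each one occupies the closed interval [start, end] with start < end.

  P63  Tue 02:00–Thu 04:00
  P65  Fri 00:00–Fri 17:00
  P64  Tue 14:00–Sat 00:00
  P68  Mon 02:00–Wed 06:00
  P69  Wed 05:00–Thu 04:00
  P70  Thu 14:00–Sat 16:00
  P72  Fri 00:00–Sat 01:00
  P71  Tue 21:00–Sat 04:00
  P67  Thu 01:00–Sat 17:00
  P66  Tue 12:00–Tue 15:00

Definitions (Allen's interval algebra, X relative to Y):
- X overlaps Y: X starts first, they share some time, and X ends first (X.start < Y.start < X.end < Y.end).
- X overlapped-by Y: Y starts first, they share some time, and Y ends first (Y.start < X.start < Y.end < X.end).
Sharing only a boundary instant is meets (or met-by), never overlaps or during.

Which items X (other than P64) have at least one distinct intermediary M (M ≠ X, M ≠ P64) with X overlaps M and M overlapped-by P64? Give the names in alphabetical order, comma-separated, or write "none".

Target P64 = [Tue 14:00, Sat 00:00].
Intermediaries M with M overlapped-by P64: P67, P70, P71, P72.
Via P67 — items with X overlaps P67: P63, P69, P71.
Via P70 — items with X overlaps P70: P71.
Via P71 — items with X overlaps P71: P63, P68.
Via P72 — items with X overlaps P72: none.
Union: P63, P68, P69, P71.

P63, P68, P69, P71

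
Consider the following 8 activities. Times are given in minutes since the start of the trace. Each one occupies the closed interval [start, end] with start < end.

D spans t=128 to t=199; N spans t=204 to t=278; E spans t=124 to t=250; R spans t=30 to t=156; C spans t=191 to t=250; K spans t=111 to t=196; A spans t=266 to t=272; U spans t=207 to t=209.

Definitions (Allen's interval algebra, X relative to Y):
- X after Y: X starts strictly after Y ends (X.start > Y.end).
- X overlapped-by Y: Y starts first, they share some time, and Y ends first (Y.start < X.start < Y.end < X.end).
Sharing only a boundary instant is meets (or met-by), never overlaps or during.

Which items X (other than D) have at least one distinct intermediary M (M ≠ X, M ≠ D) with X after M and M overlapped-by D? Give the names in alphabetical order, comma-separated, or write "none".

Target D = [t=128, t=199].
Intermediaries M with M overlapped-by D: C.
Via C — items with X after C: A.
Union: A.

A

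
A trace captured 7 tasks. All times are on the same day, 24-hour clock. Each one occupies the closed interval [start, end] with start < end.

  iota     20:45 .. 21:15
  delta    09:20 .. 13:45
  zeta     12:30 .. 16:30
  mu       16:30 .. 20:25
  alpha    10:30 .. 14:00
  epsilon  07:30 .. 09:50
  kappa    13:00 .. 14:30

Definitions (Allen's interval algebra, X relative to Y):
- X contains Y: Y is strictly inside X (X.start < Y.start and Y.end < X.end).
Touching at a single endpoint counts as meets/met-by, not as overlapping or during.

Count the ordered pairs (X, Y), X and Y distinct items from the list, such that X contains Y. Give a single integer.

Checking all 42 ordered pairs for relation 'contains'; matching pairs in alphabetical order:
(zeta, kappa): zeta contains kappa ✓
Count: 1.

1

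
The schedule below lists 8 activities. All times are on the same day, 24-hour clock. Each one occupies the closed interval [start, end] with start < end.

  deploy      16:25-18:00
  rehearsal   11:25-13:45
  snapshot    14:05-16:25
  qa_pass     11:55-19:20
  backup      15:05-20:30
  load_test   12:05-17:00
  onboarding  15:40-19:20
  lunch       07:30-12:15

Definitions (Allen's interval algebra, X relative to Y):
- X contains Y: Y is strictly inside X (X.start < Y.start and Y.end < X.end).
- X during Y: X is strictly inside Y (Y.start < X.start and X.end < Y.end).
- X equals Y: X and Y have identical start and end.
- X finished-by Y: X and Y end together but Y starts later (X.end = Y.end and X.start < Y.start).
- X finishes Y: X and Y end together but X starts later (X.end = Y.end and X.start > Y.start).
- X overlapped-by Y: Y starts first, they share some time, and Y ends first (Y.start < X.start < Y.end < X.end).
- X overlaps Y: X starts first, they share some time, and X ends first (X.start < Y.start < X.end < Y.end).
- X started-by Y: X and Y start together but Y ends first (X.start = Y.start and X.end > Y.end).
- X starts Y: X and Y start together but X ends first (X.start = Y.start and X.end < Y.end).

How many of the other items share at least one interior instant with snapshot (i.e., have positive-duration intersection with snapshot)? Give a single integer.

4

Target snapshot = [14:05, 16:25].
backup [15:05, 20:30] → overlapped-by → counts.
deploy [16:25, 18:00] → met-by → no.
load_test [12:05, 17:00] → contains → counts.
lunch [07:30, 12:15] → before → no.
onboarding [15:40, 19:20] → overlapped-by → counts.
qa_pass [11:55, 19:20] → contains → counts.
rehearsal [11:25, 13:45] → before → no.
Total: 4.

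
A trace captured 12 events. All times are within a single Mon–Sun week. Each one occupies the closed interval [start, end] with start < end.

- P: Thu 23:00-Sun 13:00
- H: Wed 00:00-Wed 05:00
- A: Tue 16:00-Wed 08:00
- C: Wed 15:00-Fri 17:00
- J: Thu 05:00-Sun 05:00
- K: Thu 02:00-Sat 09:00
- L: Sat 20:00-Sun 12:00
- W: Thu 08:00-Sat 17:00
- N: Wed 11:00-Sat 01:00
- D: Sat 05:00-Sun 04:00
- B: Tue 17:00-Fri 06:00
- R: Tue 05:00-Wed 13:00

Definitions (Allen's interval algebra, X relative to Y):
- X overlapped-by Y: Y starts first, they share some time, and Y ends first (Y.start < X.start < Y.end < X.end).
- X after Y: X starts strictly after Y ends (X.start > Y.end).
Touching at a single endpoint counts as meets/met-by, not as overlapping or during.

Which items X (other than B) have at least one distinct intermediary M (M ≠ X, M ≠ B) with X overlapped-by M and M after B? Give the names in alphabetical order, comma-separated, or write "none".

L

Target B = [Tue 17:00, Fri 06:00].
Intermediaries M with M after B: D, L.
Via D — items with X overlapped-by D: L.
Via L — items with X overlapped-by L: none.
Union: L.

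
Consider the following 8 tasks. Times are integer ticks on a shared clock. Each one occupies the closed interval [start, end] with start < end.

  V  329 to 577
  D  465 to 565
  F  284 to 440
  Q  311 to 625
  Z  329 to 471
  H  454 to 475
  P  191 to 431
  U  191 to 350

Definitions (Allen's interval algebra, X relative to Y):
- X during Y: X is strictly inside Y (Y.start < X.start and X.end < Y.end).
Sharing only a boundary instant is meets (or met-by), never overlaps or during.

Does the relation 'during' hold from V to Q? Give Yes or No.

V = [329, 577], Q = [311, 625].
Actual relation of V to Q: during.
Asked whether 'during' holds → Yes.

Yes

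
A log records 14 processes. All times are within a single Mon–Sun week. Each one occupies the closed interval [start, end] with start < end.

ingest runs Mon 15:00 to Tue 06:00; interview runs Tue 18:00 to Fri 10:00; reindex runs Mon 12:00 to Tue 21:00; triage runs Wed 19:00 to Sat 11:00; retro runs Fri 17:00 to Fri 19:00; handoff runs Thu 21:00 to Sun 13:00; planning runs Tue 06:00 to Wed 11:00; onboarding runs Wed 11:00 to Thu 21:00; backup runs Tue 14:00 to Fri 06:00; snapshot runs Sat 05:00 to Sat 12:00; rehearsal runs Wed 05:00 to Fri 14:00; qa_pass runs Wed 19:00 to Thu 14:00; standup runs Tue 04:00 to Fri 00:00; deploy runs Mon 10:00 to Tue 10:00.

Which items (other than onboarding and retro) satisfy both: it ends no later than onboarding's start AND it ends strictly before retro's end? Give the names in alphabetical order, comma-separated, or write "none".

Conditions: its end is no later than onboarding's start (X.end <= Wed 11:00) AND its end is strictly before retro's end (X.end < Fri 19:00).
backup: end Fri 06:00 <= Wed 11:00? ✗; end Fri 06:00 < Fri 19:00? ✓ → no.
deploy: end Tue 10:00 <= Wed 11:00? ✓; end Tue 10:00 < Fri 19:00? ✓ → yes.
handoff: end Sun 13:00 <= Wed 11:00? ✗; end Sun 13:00 < Fri 19:00? ✗ → no.
ingest: end Tue 06:00 <= Wed 11:00? ✓; end Tue 06:00 < Fri 19:00? ✓ → yes.
interview: end Fri 10:00 <= Wed 11:00? ✗; end Fri 10:00 < Fri 19:00? ✓ → no.
planning: end Wed 11:00 <= Wed 11:00? ✓; end Wed 11:00 < Fri 19:00? ✓ → yes.
qa_pass: end Thu 14:00 <= Wed 11:00? ✗; end Thu 14:00 < Fri 19:00? ✓ → no.
rehearsal: end Fri 14:00 <= Wed 11:00? ✗; end Fri 14:00 < Fri 19:00? ✓ → no.
reindex: end Tue 21:00 <= Wed 11:00? ✓; end Tue 21:00 < Fri 19:00? ✓ → yes.
snapshot: end Sat 12:00 <= Wed 11:00? ✗; end Sat 12:00 < Fri 19:00? ✗ → no.
standup: end Fri 00:00 <= Wed 11:00? ✗; end Fri 00:00 < Fri 19:00? ✓ → no.
triage: end Sat 11:00 <= Wed 11:00? ✗; end Sat 11:00 < Fri 19:00? ✗ → no.
Result: deploy, ingest, planning, reindex.

deploy, ingest, planning, reindex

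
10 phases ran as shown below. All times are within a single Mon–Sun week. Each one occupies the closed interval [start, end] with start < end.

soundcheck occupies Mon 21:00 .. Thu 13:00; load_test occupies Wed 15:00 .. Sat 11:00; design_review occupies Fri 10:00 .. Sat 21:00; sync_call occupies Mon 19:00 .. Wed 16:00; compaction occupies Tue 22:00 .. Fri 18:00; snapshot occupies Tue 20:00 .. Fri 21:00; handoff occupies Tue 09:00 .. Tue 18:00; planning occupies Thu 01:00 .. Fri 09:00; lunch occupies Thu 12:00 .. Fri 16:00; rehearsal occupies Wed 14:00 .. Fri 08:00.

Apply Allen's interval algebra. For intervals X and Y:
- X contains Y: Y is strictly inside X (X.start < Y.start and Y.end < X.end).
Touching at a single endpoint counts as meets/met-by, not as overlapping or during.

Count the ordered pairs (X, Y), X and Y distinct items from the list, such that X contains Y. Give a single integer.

Checking all 90 ordered pairs for relation 'contains'; matching pairs in alphabetical order:
(compaction, lunch): compaction contains lunch ✓
(compaction, planning): compaction contains planning ✓
(compaction, rehearsal): compaction contains rehearsal ✓
(load_test, lunch): load_test contains lunch ✓
(load_test, planning): load_test contains planning ✓
(snapshot, compaction): snapshot contains compaction ✓
(snapshot, lunch): snapshot contains lunch ✓
(snapshot, planning): snapshot contains planning ✓
(snapshot, rehearsal): snapshot contains rehearsal ✓
(soundcheck, handoff): soundcheck contains handoff ✓
(sync_call, handoff): sync_call contains handoff ✓
Count: 11.

11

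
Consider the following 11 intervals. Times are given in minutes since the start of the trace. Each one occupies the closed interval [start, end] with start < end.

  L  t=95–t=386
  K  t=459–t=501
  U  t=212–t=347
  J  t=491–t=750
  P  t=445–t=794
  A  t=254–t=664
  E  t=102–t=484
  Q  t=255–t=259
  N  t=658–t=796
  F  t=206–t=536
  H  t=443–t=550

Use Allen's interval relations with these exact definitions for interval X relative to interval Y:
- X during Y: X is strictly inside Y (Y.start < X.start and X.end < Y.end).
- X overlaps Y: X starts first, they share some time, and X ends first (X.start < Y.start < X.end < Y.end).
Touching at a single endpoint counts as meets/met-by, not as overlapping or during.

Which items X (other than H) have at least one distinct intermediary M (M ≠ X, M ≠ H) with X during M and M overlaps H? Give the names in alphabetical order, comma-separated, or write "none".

Target H = [t=443, t=550].
Intermediaries M with M overlaps H: E, F.
Via E — items with X during E: Q, U.
Via F — items with X during F: K, Q, U.
Union: K, Q, U.

K, Q, U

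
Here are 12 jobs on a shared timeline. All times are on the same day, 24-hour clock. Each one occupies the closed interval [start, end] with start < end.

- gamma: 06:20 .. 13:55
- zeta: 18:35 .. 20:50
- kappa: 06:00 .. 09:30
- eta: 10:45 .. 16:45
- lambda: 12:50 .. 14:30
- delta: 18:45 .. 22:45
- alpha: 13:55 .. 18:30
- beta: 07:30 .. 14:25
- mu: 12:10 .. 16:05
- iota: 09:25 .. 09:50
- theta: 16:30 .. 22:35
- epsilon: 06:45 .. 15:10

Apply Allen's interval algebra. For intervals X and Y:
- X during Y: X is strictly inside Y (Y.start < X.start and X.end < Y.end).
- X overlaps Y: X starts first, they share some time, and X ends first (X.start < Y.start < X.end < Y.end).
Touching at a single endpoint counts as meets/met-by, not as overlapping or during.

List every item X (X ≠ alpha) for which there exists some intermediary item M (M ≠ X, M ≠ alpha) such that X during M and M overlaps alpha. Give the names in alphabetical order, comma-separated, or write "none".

Target alpha = [13:55, 18:30].
Intermediaries M with M overlaps alpha: beta, epsilon, eta, lambda, mu.
Via beta — items with X during beta: iota.
Via epsilon — items with X during epsilon: beta, iota, lambda.
Via eta — items with X during eta: lambda, mu.
Via lambda — items with X during lambda: none.
Via mu — items with X during mu: lambda.
Union: beta, iota, lambda, mu.

beta, iota, lambda, mu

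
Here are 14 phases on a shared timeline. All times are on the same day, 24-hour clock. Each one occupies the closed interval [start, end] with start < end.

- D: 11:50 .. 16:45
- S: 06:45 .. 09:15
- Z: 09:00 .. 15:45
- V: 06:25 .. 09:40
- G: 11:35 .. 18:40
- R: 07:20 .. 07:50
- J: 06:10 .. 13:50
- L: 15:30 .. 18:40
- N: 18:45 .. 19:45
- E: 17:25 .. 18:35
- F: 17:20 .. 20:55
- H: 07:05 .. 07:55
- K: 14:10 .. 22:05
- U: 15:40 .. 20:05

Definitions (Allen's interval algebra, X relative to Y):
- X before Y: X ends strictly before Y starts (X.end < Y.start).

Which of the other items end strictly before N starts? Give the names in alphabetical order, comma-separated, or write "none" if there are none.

Target N = [18:45, 19:45].
D [11:50, 16:45] → before → yes.
E [17:25, 18:35] → before → yes.
F [17:20, 20:55] → contains → no.
G [11:35, 18:40] → before → yes.
H [07:05, 07:55] → before → yes.
J [06:10, 13:50] → before → yes.
K [14:10, 22:05] → contains → no.
L [15:30, 18:40] → before → yes.
R [07:20, 07:50] → before → yes.
S [06:45, 09:15] → before → yes.
U [15:40, 20:05] → contains → no.
V [06:25, 09:40] → before → yes.
Z [09:00, 15:45] → before → yes.
Result: D, E, G, H, J, L, R, S, V, Z.

D, E, G, H, J, L, R, S, V, Z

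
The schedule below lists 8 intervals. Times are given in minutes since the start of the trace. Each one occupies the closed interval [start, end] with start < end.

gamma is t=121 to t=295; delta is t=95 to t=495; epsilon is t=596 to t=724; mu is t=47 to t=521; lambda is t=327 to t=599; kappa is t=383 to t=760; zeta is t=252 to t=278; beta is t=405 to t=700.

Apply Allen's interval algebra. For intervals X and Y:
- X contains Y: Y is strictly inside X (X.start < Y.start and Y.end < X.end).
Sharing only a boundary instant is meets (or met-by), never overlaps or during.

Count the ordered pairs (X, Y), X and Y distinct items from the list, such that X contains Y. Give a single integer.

Checking all 56 ordered pairs for relation 'contains'; matching pairs in alphabetical order:
(delta, gamma): delta contains gamma ✓
(delta, zeta): delta contains zeta ✓
(gamma, zeta): gamma contains zeta ✓
(kappa, beta): kappa contains beta ✓
(kappa, epsilon): kappa contains epsilon ✓
(mu, delta): mu contains delta ✓
(mu, gamma): mu contains gamma ✓
(mu, zeta): mu contains zeta ✓
Count: 8.

8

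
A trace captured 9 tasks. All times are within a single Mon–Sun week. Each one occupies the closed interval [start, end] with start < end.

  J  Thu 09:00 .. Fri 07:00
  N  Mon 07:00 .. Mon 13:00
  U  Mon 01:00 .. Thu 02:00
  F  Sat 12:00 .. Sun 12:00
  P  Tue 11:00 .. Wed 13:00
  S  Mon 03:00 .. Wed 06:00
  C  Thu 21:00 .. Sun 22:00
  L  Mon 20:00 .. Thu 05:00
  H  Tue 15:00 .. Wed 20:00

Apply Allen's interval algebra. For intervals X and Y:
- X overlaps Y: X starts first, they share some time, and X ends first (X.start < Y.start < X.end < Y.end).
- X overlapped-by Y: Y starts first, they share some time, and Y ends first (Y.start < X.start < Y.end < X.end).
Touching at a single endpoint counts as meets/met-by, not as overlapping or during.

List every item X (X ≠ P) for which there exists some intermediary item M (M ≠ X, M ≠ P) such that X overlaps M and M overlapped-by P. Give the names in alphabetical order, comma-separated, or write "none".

Target P = [Tue 11:00, Wed 13:00].
Intermediaries M with M overlapped-by P: H.
Via H — items with X overlaps H: S.
Union: S.

S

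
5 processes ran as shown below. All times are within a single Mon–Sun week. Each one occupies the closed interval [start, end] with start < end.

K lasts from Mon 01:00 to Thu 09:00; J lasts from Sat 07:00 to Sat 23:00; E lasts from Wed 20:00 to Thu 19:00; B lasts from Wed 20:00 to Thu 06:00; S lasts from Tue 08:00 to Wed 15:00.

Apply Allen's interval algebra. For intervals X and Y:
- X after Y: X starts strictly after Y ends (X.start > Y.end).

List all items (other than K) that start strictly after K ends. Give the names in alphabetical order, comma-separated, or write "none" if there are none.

J

Target K = [Mon 01:00, Thu 09:00].
B [Wed 20:00, Thu 06:00] → during → no.
E [Wed 20:00, Thu 19:00] → overlapped-by → no.
J [Sat 07:00, Sat 23:00] → after → yes.
S [Tue 08:00, Wed 15:00] → during → no.
Result: J.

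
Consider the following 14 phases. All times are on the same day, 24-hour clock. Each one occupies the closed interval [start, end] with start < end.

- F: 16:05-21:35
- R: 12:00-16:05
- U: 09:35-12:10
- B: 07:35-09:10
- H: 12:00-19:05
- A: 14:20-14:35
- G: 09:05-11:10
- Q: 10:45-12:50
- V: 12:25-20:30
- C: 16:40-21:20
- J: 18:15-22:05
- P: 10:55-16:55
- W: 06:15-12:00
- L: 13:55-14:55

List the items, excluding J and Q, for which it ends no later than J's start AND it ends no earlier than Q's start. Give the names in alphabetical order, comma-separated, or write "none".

Conditions: its end is no later than J's start (X.end <= 18:15) AND its end is no earlier than Q's start (X.end >= 10:45).
A: end 14:35 <= 18:15? ✓; end 14:35 >= 10:45? ✓ → yes.
B: end 09:10 <= 18:15? ✓; end 09:10 >= 10:45? ✗ → no.
C: end 21:20 <= 18:15? ✗; end 21:20 >= 10:45? ✓ → no.
F: end 21:35 <= 18:15? ✗; end 21:35 >= 10:45? ✓ → no.
G: end 11:10 <= 18:15? ✓; end 11:10 >= 10:45? ✓ → yes.
H: end 19:05 <= 18:15? ✗; end 19:05 >= 10:45? ✓ → no.
L: end 14:55 <= 18:15? ✓; end 14:55 >= 10:45? ✓ → yes.
P: end 16:55 <= 18:15? ✓; end 16:55 >= 10:45? ✓ → yes.
R: end 16:05 <= 18:15? ✓; end 16:05 >= 10:45? ✓ → yes.
U: end 12:10 <= 18:15? ✓; end 12:10 >= 10:45? ✓ → yes.
V: end 20:30 <= 18:15? ✗; end 20:30 >= 10:45? ✓ → no.
W: end 12:00 <= 18:15? ✓; end 12:00 >= 10:45? ✓ → yes.
Result: A, G, L, P, R, U, W.

A, G, L, P, R, U, W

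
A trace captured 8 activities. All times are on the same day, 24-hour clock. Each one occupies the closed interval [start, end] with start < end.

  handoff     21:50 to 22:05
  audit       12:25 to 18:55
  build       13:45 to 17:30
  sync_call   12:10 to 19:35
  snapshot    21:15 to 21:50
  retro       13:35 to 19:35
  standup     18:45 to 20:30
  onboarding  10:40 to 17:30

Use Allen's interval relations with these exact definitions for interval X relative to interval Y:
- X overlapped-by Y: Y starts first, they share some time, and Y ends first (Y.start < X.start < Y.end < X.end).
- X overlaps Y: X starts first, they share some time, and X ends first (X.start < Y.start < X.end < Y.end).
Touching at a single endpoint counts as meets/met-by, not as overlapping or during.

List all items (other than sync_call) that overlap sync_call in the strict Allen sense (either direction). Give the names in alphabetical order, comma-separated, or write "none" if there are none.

onboarding, standup

Target sync_call = [12:10, 19:35].
audit [12:25, 18:55] → during → no.
build [13:45, 17:30] → during → no.
handoff [21:50, 22:05] → after → no.
onboarding [10:40, 17:30] → overlaps → yes.
retro [13:35, 19:35] → finishes → no.
snapshot [21:15, 21:50] → after → no.
standup [18:45, 20:30] → overlapped-by → yes.
Result: onboarding, standup.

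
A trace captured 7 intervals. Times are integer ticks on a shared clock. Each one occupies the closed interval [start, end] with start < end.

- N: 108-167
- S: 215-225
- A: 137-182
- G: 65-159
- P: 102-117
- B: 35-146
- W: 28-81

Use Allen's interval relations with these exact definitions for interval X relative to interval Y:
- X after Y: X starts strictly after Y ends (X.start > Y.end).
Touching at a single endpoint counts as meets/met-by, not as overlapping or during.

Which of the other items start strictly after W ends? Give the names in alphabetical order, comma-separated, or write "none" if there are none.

A, N, P, S

Target W = [28, 81].
A [137, 182] → after → yes.
B [35, 146] → overlapped-by → no.
G [65, 159] → overlapped-by → no.
N [108, 167] → after → yes.
P [102, 117] → after → yes.
S [215, 225] → after → yes.
Result: A, N, P, S.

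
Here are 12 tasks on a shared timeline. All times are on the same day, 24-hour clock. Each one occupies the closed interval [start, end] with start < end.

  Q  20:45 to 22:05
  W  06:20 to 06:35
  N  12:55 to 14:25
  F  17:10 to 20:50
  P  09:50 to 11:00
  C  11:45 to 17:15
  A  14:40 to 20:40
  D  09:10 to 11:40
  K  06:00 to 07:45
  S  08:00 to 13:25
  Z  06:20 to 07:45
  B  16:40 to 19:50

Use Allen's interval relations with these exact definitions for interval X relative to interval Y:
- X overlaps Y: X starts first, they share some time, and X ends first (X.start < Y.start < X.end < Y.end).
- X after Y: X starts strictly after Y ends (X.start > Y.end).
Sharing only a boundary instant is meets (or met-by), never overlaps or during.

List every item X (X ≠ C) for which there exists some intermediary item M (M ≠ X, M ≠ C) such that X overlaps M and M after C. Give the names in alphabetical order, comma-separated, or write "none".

F

Target C = [11:45, 17:15].
Intermediaries M with M after C: Q.
Via Q — items with X overlaps Q: F.
Union: F.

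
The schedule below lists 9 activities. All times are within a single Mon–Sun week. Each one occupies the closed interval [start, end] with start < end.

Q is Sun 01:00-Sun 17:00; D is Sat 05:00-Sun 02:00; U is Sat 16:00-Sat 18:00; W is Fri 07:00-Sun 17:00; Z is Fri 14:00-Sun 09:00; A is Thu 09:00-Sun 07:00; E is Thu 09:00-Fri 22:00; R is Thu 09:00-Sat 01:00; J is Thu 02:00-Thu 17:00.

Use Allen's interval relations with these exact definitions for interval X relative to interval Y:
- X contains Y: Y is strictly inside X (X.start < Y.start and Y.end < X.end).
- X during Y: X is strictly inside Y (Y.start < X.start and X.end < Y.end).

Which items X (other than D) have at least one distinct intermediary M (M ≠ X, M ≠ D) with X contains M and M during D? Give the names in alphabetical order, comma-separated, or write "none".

A, W, Z

Target D = [Sat 05:00, Sun 02:00].
Intermediaries M with M during D: U.
Via U — items with X contains U: A, W, Z.
Union: A, W, Z.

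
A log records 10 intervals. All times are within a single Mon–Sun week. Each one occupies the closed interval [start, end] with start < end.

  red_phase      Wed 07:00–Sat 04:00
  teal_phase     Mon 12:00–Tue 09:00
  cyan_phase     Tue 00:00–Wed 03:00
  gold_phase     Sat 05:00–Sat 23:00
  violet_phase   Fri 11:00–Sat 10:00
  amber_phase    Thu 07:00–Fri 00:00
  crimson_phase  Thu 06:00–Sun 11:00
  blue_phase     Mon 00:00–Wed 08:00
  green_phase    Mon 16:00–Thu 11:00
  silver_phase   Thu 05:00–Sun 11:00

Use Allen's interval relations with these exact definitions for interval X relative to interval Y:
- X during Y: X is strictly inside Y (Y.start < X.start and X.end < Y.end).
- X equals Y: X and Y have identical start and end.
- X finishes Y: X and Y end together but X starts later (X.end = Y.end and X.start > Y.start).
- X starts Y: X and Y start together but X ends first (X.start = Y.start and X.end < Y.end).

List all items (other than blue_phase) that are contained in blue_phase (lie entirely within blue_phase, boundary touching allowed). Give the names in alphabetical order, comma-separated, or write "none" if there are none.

Target blue_phase = [Mon 00:00, Wed 08:00].
amber_phase [Thu 07:00, Fri 00:00] → after → no.
crimson_phase [Thu 06:00, Sun 11:00] → after → no.
cyan_phase [Tue 00:00, Wed 03:00] → during → yes.
gold_phase [Sat 05:00, Sat 23:00] → after → no.
green_phase [Mon 16:00, Thu 11:00] → overlapped-by → no.
red_phase [Wed 07:00, Sat 04:00] → overlapped-by → no.
silver_phase [Thu 05:00, Sun 11:00] → after → no.
teal_phase [Mon 12:00, Tue 09:00] → during → yes.
violet_phase [Fri 11:00, Sat 10:00] → after → no.
Result: cyan_phase, teal_phase.

cyan_phase, teal_phase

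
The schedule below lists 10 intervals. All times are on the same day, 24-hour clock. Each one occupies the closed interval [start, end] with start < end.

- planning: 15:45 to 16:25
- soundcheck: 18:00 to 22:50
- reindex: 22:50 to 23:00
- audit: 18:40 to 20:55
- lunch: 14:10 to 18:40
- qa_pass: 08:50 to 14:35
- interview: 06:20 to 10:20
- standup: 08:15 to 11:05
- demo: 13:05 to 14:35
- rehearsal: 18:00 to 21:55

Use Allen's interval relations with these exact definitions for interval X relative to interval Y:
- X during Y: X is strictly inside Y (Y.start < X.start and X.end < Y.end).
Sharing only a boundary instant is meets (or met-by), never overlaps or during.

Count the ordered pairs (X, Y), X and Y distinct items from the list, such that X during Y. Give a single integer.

3

Checking all 90 ordered pairs for relation 'during'; matching pairs in alphabetical order:
(audit, rehearsal): audit during rehearsal ✓
(audit, soundcheck): audit during soundcheck ✓
(planning, lunch): planning during lunch ✓
Count: 3.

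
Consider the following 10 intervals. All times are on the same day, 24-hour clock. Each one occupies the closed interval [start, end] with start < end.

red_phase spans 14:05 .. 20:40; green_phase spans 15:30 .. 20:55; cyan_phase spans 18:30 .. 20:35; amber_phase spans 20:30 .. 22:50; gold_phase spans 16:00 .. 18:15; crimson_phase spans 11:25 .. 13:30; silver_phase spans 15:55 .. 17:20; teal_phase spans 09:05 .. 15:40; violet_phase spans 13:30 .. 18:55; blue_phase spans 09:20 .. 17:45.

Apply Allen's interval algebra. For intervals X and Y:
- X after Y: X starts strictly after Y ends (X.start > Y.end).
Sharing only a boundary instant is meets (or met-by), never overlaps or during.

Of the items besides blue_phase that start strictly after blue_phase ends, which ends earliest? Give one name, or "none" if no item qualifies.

Target blue_phase = [09:20, 17:45].
amber_phase [20:30, 22:50] → after → candidate.
crimson_phase [11:25, 13:30] → during → excluded.
cyan_phase [18:30, 20:35] → after → candidate.
gold_phase [16:00, 18:15] → overlapped-by → excluded.
green_phase [15:30, 20:55] → overlapped-by → excluded.
red_phase [14:05, 20:40] → overlapped-by → excluded.
silver_phase [15:55, 17:20] → during → excluded.
teal_phase [09:05, 15:40] → overlaps → excluded.
violet_phase [13:30, 18:55] → overlapped-by → excluded.
Among candidates, earliest end is 20:35 → cyan_phase.

cyan_phase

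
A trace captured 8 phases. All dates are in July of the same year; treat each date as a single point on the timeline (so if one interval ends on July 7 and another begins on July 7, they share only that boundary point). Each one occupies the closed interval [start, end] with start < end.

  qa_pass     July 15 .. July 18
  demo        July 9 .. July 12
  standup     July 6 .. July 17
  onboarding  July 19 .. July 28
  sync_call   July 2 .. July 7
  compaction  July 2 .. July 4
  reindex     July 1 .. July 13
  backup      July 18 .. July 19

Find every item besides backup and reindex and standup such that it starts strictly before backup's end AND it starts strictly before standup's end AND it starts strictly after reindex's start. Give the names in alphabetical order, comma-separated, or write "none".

compaction, demo, qa_pass, sync_call

Conditions: its start is strictly before backup's end (X.start < July 19) AND its start is strictly before standup's end (X.start < July 17) AND its start is strictly after reindex's start (X.start > July 1).
compaction: start July 2 < July 19? ✓; start July 2 < July 17? ✓; start July 2 > July 1? ✓ → yes.
demo: start July 9 < July 19? ✓; start July 9 < July 17? ✓; start July 9 > July 1? ✓ → yes.
onboarding: start July 19 < July 19? ✗; start July 19 < July 17? ✗; start July 19 > July 1? ✓ → no.
qa_pass: start July 15 < July 19? ✓; start July 15 < July 17? ✓; start July 15 > July 1? ✓ → yes.
sync_call: start July 2 < July 19? ✓; start July 2 < July 17? ✓; start July 2 > July 1? ✓ → yes.
Result: compaction, demo, qa_pass, sync_call.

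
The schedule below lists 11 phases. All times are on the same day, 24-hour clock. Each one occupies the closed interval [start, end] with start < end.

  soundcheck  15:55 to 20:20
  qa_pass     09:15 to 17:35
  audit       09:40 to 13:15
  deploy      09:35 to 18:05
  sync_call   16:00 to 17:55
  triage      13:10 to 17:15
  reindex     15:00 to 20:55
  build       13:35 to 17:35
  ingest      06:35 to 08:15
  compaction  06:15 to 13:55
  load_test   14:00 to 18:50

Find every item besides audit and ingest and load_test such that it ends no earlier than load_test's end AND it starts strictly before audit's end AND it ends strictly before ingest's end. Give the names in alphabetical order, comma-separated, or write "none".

Conditions: its end is no earlier than load_test's end (X.end >= 18:50) AND its start is strictly before audit's end (X.start < 13:15) AND its end is strictly before ingest's end (X.end < 08:15).
build: end 17:35 >= 18:50? ✗; start 13:35 < 13:15? ✗; end 17:35 < 08:15? ✗ → no.
compaction: end 13:55 >= 18:50? ✗; start 06:15 < 13:15? ✓; end 13:55 < 08:15? ✗ → no.
deploy: end 18:05 >= 18:50? ✗; start 09:35 < 13:15? ✓; end 18:05 < 08:15? ✗ → no.
qa_pass: end 17:35 >= 18:50? ✗; start 09:15 < 13:15? ✓; end 17:35 < 08:15? ✗ → no.
reindex: end 20:55 >= 18:50? ✓; start 15:00 < 13:15? ✗; end 20:55 < 08:15? ✗ → no.
soundcheck: end 20:20 >= 18:50? ✓; start 15:55 < 13:15? ✗; end 20:20 < 08:15? ✗ → no.
sync_call: end 17:55 >= 18:50? ✗; start 16:00 < 13:15? ✗; end 17:55 < 08:15? ✗ → no.
triage: end 17:15 >= 18:50? ✗; start 13:10 < 13:15? ✓; end 17:15 < 08:15? ✗ → no.
Result: none.

none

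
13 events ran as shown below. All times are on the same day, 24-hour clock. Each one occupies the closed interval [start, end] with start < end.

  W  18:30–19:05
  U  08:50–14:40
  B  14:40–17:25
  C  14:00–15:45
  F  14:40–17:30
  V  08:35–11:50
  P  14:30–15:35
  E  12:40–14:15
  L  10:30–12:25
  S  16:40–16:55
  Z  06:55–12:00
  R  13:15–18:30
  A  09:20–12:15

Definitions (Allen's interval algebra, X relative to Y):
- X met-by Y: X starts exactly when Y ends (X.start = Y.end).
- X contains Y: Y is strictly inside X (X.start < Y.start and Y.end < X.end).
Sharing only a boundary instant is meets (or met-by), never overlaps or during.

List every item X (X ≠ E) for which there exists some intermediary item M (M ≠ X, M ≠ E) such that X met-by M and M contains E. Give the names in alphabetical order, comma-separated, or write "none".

B, F

Target E = [12:40, 14:15].
Intermediaries M with M contains E: U.
Via U — items with X met-by U: B, F.
Union: B, F.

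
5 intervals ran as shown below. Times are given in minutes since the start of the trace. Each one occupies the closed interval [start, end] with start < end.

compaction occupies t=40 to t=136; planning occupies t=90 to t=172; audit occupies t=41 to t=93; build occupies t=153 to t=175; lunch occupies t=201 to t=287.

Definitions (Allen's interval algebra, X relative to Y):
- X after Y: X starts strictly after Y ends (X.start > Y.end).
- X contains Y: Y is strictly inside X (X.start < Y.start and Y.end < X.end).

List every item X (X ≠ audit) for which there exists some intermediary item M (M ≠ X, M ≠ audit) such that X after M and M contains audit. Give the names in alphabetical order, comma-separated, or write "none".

Target audit = [t=41, t=93].
Intermediaries M with M contains audit: compaction.
Via compaction — items with X after compaction: build, lunch.
Union: build, lunch.

build, lunch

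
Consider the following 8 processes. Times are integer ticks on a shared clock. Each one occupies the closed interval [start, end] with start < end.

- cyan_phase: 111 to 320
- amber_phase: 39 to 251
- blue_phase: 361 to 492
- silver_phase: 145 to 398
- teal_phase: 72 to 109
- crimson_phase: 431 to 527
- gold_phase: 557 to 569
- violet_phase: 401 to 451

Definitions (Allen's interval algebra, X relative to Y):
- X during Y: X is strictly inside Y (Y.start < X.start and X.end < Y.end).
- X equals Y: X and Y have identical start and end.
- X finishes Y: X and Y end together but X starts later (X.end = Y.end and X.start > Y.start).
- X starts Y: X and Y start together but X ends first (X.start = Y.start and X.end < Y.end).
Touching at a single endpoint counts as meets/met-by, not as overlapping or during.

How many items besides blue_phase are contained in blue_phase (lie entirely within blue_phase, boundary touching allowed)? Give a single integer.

Target blue_phase = [361, 492].
amber_phase [39, 251] → before → no.
crimson_phase [431, 527] → overlapped-by → no.
cyan_phase [111, 320] → before → no.
gold_phase [557, 569] → after → no.
silver_phase [145, 398] → overlaps → no.
teal_phase [72, 109] → before → no.
violet_phase [401, 451] → during → counts.
Total: 1.

1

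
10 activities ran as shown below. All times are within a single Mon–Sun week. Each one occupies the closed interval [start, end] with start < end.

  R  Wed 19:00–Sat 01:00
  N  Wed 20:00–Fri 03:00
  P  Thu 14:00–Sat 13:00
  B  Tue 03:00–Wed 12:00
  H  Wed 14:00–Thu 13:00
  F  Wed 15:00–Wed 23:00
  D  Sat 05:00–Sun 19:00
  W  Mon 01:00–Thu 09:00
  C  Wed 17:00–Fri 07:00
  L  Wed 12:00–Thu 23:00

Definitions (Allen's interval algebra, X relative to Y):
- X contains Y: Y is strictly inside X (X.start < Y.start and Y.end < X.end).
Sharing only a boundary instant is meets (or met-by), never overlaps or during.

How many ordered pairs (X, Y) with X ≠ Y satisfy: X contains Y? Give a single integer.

7

Checking all 90 ordered pairs for relation 'contains'; matching pairs in alphabetical order:
(C, N): C contains N ✓
(H, F): H contains F ✓
(L, F): L contains F ✓
(L, H): L contains H ✓
(R, N): R contains N ✓
(W, B): W contains B ✓
(W, F): W contains F ✓
Count: 7.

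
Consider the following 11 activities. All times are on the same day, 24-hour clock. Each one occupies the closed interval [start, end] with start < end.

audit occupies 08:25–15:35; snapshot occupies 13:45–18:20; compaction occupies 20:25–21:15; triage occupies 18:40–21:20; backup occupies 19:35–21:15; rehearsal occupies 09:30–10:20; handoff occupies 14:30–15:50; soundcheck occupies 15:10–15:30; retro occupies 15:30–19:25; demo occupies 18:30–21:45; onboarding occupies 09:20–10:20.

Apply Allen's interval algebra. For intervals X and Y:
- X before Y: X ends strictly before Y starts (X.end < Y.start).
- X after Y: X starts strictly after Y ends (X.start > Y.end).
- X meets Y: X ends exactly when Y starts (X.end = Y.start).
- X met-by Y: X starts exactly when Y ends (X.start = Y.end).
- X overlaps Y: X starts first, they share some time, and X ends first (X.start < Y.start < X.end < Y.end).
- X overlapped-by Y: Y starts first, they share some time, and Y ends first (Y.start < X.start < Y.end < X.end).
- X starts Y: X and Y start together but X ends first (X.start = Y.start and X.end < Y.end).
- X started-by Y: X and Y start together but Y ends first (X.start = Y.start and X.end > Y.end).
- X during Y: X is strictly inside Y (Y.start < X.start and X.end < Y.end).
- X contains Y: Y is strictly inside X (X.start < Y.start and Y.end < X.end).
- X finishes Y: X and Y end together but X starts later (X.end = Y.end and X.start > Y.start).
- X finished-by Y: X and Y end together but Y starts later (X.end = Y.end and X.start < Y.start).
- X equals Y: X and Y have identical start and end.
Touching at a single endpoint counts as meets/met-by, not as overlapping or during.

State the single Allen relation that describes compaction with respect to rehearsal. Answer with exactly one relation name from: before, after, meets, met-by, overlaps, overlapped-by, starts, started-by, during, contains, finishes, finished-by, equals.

compaction = [20:25, 21:15]; rehearsal = [09:30, 10:20].
Compare endpoints: compaction.start > rehearsal.start, compaction.start > rehearsal.end, compaction.end > rehearsal.start, compaction.end > rehearsal.end.
That pattern is 'after'.

after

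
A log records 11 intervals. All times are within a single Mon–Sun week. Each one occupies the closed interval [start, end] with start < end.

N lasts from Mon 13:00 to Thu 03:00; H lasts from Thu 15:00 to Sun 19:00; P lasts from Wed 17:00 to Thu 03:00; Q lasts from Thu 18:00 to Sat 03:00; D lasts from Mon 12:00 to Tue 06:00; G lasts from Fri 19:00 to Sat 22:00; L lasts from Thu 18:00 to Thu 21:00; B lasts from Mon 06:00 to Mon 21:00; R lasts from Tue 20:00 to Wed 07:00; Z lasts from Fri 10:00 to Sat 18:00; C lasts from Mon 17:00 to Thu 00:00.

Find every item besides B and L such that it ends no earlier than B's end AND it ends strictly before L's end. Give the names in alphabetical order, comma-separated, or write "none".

Conditions: its end is no earlier than B's end (X.end >= Mon 21:00) AND its end is strictly before L's end (X.end < Thu 21:00).
C: end Thu 00:00 >= Mon 21:00? ✓; end Thu 00:00 < Thu 21:00? ✓ → yes.
D: end Tue 06:00 >= Mon 21:00? ✓; end Tue 06:00 < Thu 21:00? ✓ → yes.
G: end Sat 22:00 >= Mon 21:00? ✓; end Sat 22:00 < Thu 21:00? ✗ → no.
H: end Sun 19:00 >= Mon 21:00? ✓; end Sun 19:00 < Thu 21:00? ✗ → no.
N: end Thu 03:00 >= Mon 21:00? ✓; end Thu 03:00 < Thu 21:00? ✓ → yes.
P: end Thu 03:00 >= Mon 21:00? ✓; end Thu 03:00 < Thu 21:00? ✓ → yes.
Q: end Sat 03:00 >= Mon 21:00? ✓; end Sat 03:00 < Thu 21:00? ✗ → no.
R: end Wed 07:00 >= Mon 21:00? ✓; end Wed 07:00 < Thu 21:00? ✓ → yes.
Z: end Sat 18:00 >= Mon 21:00? ✓; end Sat 18:00 < Thu 21:00? ✗ → no.
Result: C, D, N, P, R.

C, D, N, P, R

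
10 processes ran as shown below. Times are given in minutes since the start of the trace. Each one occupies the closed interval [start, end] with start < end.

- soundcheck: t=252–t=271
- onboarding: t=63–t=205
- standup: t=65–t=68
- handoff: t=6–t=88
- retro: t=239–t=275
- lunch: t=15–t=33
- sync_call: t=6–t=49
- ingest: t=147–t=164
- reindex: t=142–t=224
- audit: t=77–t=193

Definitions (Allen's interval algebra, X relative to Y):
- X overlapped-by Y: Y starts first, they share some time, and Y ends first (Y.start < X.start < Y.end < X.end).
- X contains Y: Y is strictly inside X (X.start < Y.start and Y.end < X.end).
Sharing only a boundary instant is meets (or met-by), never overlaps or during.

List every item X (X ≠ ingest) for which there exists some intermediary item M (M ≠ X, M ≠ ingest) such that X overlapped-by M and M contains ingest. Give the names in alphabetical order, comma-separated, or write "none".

reindex

Target ingest = [t=147, t=164].
Intermediaries M with M contains ingest: audit, onboarding, reindex.
Via audit — items with X overlapped-by audit: reindex.
Via onboarding — items with X overlapped-by onboarding: reindex.
Via reindex — items with X overlapped-by reindex: none.
Union: reindex.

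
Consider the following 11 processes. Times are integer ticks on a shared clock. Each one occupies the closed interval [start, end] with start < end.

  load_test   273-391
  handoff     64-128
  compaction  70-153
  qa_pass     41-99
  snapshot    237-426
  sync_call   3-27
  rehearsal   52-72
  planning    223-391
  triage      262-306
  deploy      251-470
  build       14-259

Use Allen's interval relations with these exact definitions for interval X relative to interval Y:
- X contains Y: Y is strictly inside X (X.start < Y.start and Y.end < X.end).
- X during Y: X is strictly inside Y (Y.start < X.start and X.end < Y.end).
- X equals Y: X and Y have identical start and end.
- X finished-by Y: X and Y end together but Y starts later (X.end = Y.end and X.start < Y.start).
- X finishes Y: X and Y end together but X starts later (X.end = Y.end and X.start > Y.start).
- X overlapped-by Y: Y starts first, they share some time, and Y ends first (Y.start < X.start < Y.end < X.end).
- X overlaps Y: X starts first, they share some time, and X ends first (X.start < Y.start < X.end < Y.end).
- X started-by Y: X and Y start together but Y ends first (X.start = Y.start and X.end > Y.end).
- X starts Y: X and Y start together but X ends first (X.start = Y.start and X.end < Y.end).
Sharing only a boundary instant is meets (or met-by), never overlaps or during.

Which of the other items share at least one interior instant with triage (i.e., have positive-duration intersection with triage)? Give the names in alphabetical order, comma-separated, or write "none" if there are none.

Target triage = [262, 306].
build [14, 259] → before → no.
compaction [70, 153] → before → no.
deploy [251, 470] → contains → yes.
handoff [64, 128] → before → no.
load_test [273, 391] → overlapped-by → yes.
planning [223, 391] → contains → yes.
qa_pass [41, 99] → before → no.
rehearsal [52, 72] → before → no.
snapshot [237, 426] → contains → yes.
sync_call [3, 27] → before → no.
Result: deploy, load_test, planning, snapshot.

deploy, load_test, planning, snapshot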